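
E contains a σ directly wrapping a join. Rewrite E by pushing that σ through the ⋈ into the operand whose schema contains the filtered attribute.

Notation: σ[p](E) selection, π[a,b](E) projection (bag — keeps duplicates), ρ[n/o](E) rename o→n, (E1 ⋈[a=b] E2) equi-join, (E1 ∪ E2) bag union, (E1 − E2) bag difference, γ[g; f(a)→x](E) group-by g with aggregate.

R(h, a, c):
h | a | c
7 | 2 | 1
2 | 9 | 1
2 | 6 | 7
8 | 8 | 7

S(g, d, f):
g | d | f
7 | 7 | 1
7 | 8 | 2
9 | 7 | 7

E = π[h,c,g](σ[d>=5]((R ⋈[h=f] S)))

σ filters on d, owned by the right side.
E' = π[h,c,g]((R ⋈[h=f] σ[d>=5](S)))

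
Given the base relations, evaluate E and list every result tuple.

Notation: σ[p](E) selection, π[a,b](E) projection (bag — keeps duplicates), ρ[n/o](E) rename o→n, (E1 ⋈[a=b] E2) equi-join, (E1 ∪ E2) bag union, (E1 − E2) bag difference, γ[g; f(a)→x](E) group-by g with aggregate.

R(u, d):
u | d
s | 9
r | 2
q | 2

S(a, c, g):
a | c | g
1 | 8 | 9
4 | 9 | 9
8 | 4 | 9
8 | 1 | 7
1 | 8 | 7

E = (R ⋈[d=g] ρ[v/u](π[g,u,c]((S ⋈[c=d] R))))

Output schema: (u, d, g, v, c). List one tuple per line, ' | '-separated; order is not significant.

Stepwise |·|:
  R → 3
  S → 5
  R → 3
  (S ⋈[c=d] R) → 1
  π[g,u,c]((S ⋈[c=d] R)) → 1
  ρ[v/u](π[g,u,c]((S ⋈[c=d] R))) → 1
  (R ⋈[d=g] ρ[v/u](π[g,u,c]((S ⋈[c=d] R)))) → 1

== RESULT ==
u | d | g | v | c
s | 9 | 9 | s | 9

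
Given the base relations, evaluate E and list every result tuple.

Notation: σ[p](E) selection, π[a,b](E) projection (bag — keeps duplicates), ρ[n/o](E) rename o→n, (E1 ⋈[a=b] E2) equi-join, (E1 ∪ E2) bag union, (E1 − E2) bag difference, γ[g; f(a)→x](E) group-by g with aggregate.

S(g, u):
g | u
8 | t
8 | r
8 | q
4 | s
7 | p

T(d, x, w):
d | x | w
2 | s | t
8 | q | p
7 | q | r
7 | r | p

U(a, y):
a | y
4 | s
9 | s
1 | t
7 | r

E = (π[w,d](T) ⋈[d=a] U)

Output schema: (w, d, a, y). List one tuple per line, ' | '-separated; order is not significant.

Row counts bottom-up:
  T → 4
  π[w,d](T) → 4
  U → 4
  (π[w,d](T) ⋈[d=a] U) → 2

== RESULT ==
w | d | a | y
p | 7 | 7 | r
r | 7 | 7 | r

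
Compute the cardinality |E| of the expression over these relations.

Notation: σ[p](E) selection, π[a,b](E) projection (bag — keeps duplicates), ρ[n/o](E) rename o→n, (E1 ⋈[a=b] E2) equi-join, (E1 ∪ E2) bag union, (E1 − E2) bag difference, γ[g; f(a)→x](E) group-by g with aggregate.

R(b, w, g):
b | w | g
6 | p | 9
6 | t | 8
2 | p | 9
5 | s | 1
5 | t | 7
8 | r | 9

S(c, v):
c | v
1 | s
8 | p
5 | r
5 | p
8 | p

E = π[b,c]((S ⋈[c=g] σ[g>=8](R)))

Row counts bottom-up:
  S → 5
  R → 6
  σ[g>=8](R) → 4
  (S ⋈[c=g] σ[g>=8](R)) → 2
  π[b,c]((S ⋈[c=g] σ[g>=8](R))) → 2

|E| = 2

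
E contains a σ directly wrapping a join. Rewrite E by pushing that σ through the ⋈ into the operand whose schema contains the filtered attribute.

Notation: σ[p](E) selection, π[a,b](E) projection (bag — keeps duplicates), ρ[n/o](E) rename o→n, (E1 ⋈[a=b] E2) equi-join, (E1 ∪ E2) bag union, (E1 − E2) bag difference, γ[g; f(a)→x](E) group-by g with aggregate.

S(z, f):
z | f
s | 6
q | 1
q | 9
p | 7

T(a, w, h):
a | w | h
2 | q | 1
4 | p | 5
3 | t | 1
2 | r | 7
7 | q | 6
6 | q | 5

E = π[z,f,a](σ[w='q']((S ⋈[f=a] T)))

σ filters on w, owned by the right side.
E' = π[z,f,a]((S ⋈[f=a] σ[w='q'](T)))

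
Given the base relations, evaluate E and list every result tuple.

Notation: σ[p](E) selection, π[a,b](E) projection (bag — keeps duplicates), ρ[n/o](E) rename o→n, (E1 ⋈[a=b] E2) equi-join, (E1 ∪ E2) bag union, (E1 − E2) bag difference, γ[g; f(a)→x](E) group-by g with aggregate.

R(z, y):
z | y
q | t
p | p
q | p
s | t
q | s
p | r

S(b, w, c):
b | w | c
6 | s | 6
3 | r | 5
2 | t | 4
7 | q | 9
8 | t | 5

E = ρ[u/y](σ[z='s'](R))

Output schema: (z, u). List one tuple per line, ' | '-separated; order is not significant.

Subexpression sizes:
  R → 6
  σ[z='s'](R) → 1
  ρ[u/y](σ[z='s'](R)) → 1

== RESULT ==
z | u
s | t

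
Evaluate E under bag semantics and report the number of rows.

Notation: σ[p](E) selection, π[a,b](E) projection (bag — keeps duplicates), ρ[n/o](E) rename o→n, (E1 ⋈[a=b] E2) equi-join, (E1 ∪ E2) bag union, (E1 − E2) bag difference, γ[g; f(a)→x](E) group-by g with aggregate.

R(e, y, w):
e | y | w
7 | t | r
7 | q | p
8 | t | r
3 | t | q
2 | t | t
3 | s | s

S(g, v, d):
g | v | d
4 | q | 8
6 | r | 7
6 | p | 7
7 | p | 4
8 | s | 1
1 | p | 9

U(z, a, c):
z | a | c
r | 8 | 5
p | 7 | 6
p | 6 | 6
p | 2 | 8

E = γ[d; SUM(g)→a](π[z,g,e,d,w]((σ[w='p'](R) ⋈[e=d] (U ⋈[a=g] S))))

Subexpression sizes:
  R → 6
  σ[w='p'](R) → 1
  U → 4
  S → 6
  (U ⋈[a=g] S) → 4
  (σ[w='p'](R) ⋈[e=d] (U ⋈[a=g] S)) → 2
  π[z,g,e,d,w]((σ[w='p'](R) ⋈[e=d] (U ⋈[a=g] S))) → 2
  γ[d; SUM(g)→a](π[z,g,e,d,w]((σ[w='p'](R) ⋈[e=d] (U ⋈[a=g] S)))) → 1

|E| = 1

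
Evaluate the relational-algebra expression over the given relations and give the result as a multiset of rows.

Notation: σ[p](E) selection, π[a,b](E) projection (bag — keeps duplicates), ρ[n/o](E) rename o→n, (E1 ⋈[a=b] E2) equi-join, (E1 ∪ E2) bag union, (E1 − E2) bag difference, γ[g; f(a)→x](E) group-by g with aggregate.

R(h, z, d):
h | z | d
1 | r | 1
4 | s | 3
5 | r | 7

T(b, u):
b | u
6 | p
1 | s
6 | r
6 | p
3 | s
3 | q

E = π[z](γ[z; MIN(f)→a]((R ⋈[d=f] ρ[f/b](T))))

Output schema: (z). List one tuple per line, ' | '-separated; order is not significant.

Row counts bottom-up:
  R → 3
  T → 6
  ρ[f/b](T) → 6
  (R ⋈[d=f] ρ[f/b](T)) → 3
  γ[z; MIN(f)→a]((R ⋈[d=f] ρ[f/b](T))) → 2
  π[z](γ[z; MIN(f)→a]((R ⋈[d=f] ρ[f/b](T)))) → 2

== RESULT ==
z
r
s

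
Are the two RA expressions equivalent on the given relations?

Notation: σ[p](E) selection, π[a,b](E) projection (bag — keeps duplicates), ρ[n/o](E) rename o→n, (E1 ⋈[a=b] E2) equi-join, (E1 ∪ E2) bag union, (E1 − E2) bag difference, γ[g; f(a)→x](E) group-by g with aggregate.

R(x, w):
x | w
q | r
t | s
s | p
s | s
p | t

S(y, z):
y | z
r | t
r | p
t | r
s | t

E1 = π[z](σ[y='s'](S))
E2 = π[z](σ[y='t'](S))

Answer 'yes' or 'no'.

E1 stepwise |·|:
  S → 4
  σ[y='s'](S) → 1
  π[z](σ[y='s'](S)) → 1
E2 stepwise |·|:
  S → 4
  σ[y='t'](S) → 1
  π[z](σ[y='t'](S)) → 1

E1 result:
z
t
E2 result:
z
r
Witness: ('t',) appears 1× in E1 but 0× in E2.

no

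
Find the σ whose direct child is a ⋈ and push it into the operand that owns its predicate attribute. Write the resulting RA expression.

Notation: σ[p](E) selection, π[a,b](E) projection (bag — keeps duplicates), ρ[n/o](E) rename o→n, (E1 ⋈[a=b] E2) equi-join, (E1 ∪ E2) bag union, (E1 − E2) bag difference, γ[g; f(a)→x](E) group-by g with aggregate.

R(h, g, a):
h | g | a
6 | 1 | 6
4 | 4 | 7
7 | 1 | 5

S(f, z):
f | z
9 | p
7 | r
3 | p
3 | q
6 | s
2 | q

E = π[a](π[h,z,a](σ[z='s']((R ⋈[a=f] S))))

σ filters on z, owned by the right side.
E' = π[a](π[h,z,a]((R ⋈[a=f] σ[z='s'](S))))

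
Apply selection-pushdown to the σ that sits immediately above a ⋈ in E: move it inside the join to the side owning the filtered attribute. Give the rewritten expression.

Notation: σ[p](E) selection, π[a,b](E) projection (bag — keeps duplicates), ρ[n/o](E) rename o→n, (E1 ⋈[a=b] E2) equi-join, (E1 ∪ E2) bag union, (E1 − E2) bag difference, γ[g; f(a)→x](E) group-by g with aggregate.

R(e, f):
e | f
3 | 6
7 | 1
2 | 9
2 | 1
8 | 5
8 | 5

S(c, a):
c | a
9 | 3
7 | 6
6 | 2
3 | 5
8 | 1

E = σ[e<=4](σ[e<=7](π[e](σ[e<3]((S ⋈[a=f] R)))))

σ filters on e, owned by the right side.
E' = σ[e<=4](σ[e<=7](π[e]((S ⋈[a=f] σ[e<3](R)))))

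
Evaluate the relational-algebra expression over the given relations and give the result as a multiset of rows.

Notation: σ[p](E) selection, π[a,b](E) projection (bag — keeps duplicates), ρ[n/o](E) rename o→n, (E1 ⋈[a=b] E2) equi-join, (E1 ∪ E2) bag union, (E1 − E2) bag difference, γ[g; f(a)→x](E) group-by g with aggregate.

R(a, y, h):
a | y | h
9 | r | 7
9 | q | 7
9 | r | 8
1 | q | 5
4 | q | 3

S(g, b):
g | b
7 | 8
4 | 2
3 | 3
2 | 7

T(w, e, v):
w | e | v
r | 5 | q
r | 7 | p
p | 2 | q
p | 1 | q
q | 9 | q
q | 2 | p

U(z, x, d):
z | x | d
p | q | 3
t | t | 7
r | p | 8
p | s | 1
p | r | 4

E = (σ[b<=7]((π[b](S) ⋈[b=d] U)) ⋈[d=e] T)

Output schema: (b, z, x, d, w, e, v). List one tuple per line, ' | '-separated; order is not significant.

Subexpression sizes:
  S → 4
  π[b](S) → 4
  U → 5
  (π[b](S) ⋈[b=d] U) → 3
  σ[b<=7]((π[b](S) ⋈[b=d] U)) → 2
  T → 6
  (σ[b<=7]((π[b](S) ⋈[b=d] U)) ⋈[d=e] T) → 1

== RESULT ==
b | z | x | d | w | e | v
7 | t | t | 7 | r | 7 | p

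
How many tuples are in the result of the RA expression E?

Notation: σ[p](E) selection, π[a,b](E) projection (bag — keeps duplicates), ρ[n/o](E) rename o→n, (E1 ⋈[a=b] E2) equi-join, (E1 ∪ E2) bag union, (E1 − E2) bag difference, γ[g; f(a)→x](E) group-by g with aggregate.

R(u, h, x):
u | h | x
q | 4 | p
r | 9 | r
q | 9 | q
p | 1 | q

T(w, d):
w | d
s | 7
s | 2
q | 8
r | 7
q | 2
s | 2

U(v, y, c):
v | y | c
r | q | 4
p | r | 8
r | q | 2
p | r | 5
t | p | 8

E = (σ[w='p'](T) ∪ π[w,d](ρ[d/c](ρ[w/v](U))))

Row counts bottom-up:
  T → 6
  σ[w='p'](T) → 0
  U → 5
  ρ[w/v](U) → 5
  ρ[d/c](ρ[w/v](U)) → 5
  π[w,d](ρ[d/c](ρ[w/v](U))) → 5
  (σ[w='p'](T) ∪ π[w,d](ρ[d/c](ρ[w/v](U)))) → 5

|E| = 5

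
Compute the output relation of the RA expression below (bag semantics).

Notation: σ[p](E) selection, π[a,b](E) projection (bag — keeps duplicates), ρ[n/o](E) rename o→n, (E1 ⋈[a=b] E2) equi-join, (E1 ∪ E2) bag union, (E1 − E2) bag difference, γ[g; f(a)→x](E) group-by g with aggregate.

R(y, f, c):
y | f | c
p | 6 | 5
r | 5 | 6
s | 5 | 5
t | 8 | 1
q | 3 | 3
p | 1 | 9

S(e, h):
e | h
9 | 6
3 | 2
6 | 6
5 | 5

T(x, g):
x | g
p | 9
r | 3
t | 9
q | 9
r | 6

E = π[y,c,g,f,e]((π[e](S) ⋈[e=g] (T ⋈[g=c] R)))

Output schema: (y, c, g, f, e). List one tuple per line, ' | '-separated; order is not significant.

Per-node cardinality:
  S → 4
  π[e](S) → 4
  T → 5
  R → 6
  (T ⋈[g=c] R) → 5
  (π[e](S) ⋈[e=g] (T ⋈[g=c] R)) → 5
  π[y,c,g,f,e]((π[e](S) ⋈[e=g] (T ⋈[g=c] R))) → 5

== RESULT ==
y | c | g | f | e
p | 9 | 9 | 1 | 9
p | 9 | 9 | 1 | 9
p | 9 | 9 | 1 | 9
q | 3 | 3 | 3 | 3
r | 6 | 6 | 5 | 6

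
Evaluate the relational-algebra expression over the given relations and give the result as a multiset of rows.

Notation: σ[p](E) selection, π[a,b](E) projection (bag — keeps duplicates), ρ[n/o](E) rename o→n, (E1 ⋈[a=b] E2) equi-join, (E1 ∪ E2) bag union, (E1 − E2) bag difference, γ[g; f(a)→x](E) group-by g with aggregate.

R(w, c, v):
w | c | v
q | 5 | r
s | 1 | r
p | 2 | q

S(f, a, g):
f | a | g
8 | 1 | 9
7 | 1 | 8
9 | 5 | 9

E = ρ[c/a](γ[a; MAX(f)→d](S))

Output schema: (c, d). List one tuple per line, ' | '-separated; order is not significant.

Stepwise |·|:
  S → 3
  γ[a; MAX(f)→d](S) → 2
  ρ[c/a](γ[a; MAX(f)→d](S)) → 2

== RESULT ==
c | d
1 | 8
5 | 9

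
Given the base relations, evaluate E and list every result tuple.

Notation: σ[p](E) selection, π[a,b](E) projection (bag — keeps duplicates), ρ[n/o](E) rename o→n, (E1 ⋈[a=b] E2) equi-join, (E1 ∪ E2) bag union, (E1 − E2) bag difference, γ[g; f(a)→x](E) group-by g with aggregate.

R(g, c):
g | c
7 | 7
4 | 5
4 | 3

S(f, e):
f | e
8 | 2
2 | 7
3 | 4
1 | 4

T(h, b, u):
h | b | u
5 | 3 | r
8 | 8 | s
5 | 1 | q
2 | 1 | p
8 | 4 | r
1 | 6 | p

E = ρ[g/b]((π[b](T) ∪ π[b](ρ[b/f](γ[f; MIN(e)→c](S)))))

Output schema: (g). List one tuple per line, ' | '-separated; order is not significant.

Row counts bottom-up:
  T → 6
  π[b](T) → 6
  S → 4
  γ[f; MIN(e)→c](S) → 4
  ρ[b/f](γ[f; MIN(e)→c](S)) → 4
  π[b](ρ[b/f](γ[f; MIN(e)→c](S))) → 4
  (π[b](T) ∪ π[b](ρ[b/f](γ[f; MIN(e)→c](S)))) → 10
  ρ[g/b]((π[b](T) ∪ π[b](ρ[b/f](γ[f; MIN(e)→c](S))))) → 10

== RESULT ==
g
1
1
1
2
3
3
4
6
8
8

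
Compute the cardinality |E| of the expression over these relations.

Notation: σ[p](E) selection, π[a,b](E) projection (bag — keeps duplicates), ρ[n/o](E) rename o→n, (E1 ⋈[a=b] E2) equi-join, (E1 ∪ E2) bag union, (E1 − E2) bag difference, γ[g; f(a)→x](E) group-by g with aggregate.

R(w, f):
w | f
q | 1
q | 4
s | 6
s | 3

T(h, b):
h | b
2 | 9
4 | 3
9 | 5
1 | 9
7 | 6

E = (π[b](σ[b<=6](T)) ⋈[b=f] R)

Per-node cardinality:
  T → 5
  σ[b<=6](T) → 3
  π[b](σ[b<=6](T)) → 3
  R → 4
  (π[b](σ[b<=6](T)) ⋈[b=f] R) → 2

|E| = 2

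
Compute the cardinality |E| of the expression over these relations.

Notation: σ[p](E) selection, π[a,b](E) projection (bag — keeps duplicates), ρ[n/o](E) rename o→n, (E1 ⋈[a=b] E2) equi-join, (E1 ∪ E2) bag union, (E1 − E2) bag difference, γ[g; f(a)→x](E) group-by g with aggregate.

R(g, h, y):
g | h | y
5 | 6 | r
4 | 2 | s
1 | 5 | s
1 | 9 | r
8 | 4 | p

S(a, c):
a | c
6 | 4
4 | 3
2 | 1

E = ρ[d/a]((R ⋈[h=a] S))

Row counts bottom-up:
  R → 5
  S → 3
  (R ⋈[h=a] S) → 3
  ρ[d/a]((R ⋈[h=a] S)) → 3

|E| = 3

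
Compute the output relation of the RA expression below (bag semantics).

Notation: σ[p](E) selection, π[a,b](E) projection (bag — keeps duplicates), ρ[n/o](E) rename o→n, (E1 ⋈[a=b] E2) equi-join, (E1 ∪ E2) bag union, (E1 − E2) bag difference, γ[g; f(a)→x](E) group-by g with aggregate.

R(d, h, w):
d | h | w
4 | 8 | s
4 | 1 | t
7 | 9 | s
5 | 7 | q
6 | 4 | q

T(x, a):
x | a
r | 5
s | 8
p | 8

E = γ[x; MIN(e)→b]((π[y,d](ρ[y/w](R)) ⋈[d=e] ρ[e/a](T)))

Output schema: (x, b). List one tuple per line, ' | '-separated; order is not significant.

Per-node cardinality:
  R → 5
  ρ[y/w](R) → 5
  π[y,d](ρ[y/w](R)) → 5
  T → 3
  ρ[e/a](T) → 3
  (π[y,d](ρ[y/w](R)) ⋈[d=e] ρ[e/a](T)) → 1
  γ[x; MIN(e)→b]((π[y,d](ρ[y/w](R)) ⋈[d=e] ρ[e/a](T))) → 1

== RESULT ==
x | b
r | 5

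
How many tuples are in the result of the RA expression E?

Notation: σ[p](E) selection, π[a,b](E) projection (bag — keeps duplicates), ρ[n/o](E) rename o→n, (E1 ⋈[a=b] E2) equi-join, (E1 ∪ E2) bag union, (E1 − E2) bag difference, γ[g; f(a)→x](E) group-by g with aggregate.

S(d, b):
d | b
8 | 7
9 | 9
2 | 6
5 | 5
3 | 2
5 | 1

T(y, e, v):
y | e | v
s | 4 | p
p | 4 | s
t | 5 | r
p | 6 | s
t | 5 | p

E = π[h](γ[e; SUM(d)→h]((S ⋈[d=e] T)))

Subexpression sizes:
  S → 6
  T → 5
  (S ⋈[d=e] T) → 4
  γ[e; SUM(d)→h]((S ⋈[d=e] T)) → 1
  π[h](γ[e; SUM(d)→h]((S ⋈[d=e] T))) → 1

|E| = 1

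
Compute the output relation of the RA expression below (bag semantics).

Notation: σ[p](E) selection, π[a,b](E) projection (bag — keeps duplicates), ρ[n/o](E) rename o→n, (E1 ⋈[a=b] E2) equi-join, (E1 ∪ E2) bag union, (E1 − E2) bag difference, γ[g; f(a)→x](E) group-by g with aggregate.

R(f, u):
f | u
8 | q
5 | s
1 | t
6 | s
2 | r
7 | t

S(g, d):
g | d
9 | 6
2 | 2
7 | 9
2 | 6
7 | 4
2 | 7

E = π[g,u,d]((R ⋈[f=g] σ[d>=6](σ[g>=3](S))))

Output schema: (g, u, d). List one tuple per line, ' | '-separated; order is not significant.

Per-node cardinality:
  R → 6
  S → 6
  σ[g>=3](S) → 3
  σ[d>=6](σ[g>=3](S)) → 2
  (R ⋈[f=g] σ[d>=6](σ[g>=3](S))) → 1
  π[g,u,d]((R ⋈[f=g] σ[d>=6](σ[g>=3](S)))) → 1

== RESULT ==
g | u | d
7 | t | 9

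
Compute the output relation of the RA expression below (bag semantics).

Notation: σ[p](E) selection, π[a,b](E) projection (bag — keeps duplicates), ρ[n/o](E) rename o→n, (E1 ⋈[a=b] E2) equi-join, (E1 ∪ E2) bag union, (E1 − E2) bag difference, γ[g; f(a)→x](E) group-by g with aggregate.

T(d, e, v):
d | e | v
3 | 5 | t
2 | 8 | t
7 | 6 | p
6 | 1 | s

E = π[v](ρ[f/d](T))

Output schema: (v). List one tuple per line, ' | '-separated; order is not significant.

Row counts bottom-up:
  T → 4
  ρ[f/d](T) → 4
  π[v](ρ[f/d](T)) → 4

== RESULT ==
v
p
s
t
t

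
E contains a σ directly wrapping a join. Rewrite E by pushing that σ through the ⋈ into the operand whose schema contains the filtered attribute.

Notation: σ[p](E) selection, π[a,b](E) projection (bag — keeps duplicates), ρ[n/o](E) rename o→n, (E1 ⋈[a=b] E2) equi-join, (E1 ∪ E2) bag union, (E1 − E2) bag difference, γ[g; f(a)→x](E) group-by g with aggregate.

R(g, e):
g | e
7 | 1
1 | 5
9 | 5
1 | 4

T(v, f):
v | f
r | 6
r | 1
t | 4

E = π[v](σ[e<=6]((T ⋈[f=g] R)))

σ filters on e, owned by the right side.
E' = π[v]((T ⋈[f=g] σ[e<=6](R)))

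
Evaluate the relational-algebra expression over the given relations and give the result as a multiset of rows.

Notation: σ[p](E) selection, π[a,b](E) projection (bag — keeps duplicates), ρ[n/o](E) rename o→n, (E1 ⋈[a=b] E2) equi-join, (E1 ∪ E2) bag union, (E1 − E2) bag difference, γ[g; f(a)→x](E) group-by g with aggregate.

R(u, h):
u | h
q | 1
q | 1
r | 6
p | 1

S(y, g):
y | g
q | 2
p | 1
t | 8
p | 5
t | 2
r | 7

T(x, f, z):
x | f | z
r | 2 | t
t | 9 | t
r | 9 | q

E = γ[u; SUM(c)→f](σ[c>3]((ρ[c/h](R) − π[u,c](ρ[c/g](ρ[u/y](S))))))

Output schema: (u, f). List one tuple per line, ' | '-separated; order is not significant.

Per-node cardinality:
  R → 4
  ρ[c/h](R) → 4
  S → 6
  ρ[u/y](S) → 6
  ρ[c/g](ρ[u/y](S)) → 6
  π[u,c](ρ[c/g](ρ[u/y](S))) → 6
  (ρ[c/h](R) − π[u,c](ρ[c/g](ρ[u/y](S)))) → 3
  σ[c>3]((ρ[c/h](R) − π[u,c](ρ[c/g](ρ[u/y](S))))) → 1
  γ[u; SUM(c)→f](σ[c>3]((ρ[c/h](R) − π[u,c](ρ[c/g](ρ[u/y](S)))))) → 1

== RESULT ==
u | f
r | 6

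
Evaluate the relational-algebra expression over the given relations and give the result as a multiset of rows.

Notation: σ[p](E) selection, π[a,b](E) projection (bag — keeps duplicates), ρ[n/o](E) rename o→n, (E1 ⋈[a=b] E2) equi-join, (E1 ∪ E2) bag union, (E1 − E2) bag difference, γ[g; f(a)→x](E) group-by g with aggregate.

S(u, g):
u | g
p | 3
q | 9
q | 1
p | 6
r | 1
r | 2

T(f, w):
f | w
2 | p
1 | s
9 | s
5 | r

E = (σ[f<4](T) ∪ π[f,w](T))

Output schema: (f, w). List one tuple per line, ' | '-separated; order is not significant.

Stepwise |·|:
  T → 4
  σ[f<4](T) → 2
  T → 4
  π[f,w](T) → 4
  (σ[f<4](T) ∪ π[f,w](T)) → 6

== RESULT ==
f | w
1 | s
1 | s
2 | p
2 | p
5 | r
9 | s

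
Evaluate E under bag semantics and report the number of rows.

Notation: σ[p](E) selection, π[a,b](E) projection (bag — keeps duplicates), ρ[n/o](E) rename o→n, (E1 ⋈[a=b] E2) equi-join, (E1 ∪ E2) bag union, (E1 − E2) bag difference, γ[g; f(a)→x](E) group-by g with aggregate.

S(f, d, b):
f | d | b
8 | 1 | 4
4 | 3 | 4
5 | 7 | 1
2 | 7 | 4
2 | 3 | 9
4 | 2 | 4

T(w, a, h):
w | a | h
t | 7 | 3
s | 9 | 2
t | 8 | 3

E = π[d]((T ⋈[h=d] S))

Stepwise |·|:
  T → 3
  S → 6
  (T ⋈[h=d] S) → 5
  π[d]((T ⋈[h=d] S)) → 5

|E| = 5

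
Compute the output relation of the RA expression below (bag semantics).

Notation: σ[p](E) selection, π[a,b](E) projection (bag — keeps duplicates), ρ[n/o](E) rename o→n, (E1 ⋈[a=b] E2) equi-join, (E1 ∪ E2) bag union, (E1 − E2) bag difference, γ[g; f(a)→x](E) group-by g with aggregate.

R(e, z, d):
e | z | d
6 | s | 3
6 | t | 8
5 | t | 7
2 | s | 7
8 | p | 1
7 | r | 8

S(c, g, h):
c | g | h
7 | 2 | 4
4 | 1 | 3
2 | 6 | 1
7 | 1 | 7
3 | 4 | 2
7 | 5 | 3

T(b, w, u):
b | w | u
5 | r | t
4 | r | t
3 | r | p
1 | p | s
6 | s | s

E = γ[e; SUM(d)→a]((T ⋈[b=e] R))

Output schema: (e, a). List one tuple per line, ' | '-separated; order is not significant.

Row counts bottom-up:
  T → 5
  R → 6
  (T ⋈[b=e] R) → 3
  γ[e; SUM(d)→a]((T ⋈[b=e] R)) → 2

== RESULT ==
e | a
5 | 7
6 | 11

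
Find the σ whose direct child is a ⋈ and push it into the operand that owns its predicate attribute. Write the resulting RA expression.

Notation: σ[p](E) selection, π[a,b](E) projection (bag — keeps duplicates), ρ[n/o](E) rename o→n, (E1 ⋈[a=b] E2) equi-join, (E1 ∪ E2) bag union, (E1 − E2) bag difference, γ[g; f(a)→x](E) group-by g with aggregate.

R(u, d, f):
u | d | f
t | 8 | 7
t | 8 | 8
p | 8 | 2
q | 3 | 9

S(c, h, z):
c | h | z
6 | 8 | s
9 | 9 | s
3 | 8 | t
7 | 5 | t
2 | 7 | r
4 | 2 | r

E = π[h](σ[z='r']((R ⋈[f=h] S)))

σ filters on z, owned by the right side.
E' = π[h]((R ⋈[f=h] σ[z='r'](S)))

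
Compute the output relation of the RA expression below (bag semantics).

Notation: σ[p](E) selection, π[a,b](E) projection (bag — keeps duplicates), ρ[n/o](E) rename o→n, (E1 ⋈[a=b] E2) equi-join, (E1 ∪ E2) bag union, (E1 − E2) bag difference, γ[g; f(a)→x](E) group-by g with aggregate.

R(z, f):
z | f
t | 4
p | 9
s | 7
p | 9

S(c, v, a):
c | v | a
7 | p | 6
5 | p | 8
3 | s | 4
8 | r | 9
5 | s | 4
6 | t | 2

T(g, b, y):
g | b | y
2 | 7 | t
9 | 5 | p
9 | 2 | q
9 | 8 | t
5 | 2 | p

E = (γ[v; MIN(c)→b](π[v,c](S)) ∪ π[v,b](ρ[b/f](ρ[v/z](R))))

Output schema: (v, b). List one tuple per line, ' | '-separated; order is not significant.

Stepwise |·|:
  S → 6
  π[v,c](S) → 6
  γ[v; MIN(c)→b](π[v,c](S)) → 4
  R → 4
  ρ[v/z](R) → 4
  ρ[b/f](ρ[v/z](R)) → 4
  π[v,b](ρ[b/f](ρ[v/z](R))) → 4
  (γ[v; MIN(c)→b](π[v,c](S)) ∪ π[v,b](ρ[b/f](ρ[v/z](R)))) → 8

== RESULT ==
v | b
p | 5
p | 9
p | 9
r | 8
s | 3
s | 7
t | 4
t | 6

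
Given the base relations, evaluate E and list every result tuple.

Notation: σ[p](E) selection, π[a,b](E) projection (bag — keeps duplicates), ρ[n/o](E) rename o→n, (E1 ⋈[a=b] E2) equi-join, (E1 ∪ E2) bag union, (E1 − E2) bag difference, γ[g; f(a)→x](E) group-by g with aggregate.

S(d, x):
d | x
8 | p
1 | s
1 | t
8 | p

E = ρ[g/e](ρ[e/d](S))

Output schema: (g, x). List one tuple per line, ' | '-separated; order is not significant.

Per-node cardinality:
  S → 4
  ρ[e/d](S) → 4
  ρ[g/e](ρ[e/d](S)) → 4

== RESULT ==
g | x
1 | s
1 | t
8 | p
8 | p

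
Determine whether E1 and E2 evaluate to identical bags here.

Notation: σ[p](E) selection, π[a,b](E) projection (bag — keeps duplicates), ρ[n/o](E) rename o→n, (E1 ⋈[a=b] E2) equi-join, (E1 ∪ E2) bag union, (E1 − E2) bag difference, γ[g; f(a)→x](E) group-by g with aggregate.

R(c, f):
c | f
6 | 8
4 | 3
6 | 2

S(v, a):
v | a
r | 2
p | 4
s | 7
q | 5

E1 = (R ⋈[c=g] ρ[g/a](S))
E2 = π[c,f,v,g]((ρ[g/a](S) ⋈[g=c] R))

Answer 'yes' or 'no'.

E1 per-node cardinality:
  R → 3
  S → 4
  ρ[g/a](S) → 4
  (R ⋈[c=g] ρ[g/a](S)) → 1
E2 per-node cardinality:
  S → 4
  ρ[g/a](S) → 4
  R → 3
  (ρ[g/a](S) ⋈[g=c] R) → 1
  π[c,f,v,g]((ρ[g/a](S) ⋈[g=c] R)) → 1

E1 and E2 produce the same multiset:
c | f | v | g
4 | 3 | p | 4

yes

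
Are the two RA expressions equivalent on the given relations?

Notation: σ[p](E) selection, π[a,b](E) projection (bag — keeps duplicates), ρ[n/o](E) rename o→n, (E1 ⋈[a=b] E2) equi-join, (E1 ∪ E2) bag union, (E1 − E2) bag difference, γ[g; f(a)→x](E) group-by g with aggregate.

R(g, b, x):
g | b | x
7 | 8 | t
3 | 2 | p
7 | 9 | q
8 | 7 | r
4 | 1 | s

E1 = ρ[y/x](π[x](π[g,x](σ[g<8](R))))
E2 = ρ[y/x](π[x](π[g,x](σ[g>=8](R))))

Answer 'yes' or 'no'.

E1 stepwise |·|:
  R → 5
  σ[g<8](R) → 4
  π[g,x](σ[g<8](R)) → 4
  π[x](π[g,x](σ[g<8](R))) → 4
  ρ[y/x](π[x](π[g,x](σ[g<8](R)))) → 4
E2 stepwise |·|:
  R → 5
  σ[g>=8](R) → 1
  π[g,x](σ[g>=8](R)) → 1
  π[x](π[g,x](σ[g>=8](R))) → 1
  ρ[y/x](π[x](π[g,x](σ[g>=8](R)))) → 1

E1 result:
y
p
q
s
t
E2 result:
y
r
Witness: ('q',) appears 1× in E1 but 0× in E2.

no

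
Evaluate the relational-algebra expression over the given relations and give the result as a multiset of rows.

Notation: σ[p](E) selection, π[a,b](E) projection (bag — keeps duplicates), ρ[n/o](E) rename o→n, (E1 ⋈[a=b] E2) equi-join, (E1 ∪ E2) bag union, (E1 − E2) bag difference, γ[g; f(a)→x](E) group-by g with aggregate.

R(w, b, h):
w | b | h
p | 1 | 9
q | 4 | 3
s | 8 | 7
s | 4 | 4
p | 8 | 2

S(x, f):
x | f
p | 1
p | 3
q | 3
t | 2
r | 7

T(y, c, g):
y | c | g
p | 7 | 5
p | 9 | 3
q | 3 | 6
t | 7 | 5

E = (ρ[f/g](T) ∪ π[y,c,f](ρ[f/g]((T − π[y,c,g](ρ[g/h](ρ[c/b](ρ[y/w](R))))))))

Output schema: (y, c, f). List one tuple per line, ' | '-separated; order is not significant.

Subexpression sizes:
  T → 4
  ρ[f/g](T) → 4
  T → 4
  R → 5
  ρ[y/w](R) → 5
  ρ[c/b](ρ[y/w](R)) → 5
  ρ[g/h](ρ[c/b](ρ[y/w](R))) → 5
  π[y,c,g](ρ[g/h](ρ[c/b](ρ[y/w](R)))) → 5
  (T − π[y,c,g](ρ[g/h](ρ[c/b](ρ[y/w](R))))) → 4
  ρ[f/g]((T − π[y,c,g](ρ[g/h](ρ[c/b](ρ[y/w](R)))))) → 4
  π[y,c,f](ρ[f/g]((T − π[y,c,g](ρ[g/h](ρ[c/b](ρ[y/w](R))))))) → 4
  (ρ[f/g](T) ∪ π[y,c,f](ρ[f/g]((T − π[y,c,g](ρ[g/h](ρ[c/b](ρ[y/w](R)))))))) → 8

== RESULT ==
y | c | f
p | 7 | 5
p | 7 | 5
p | 9 | 3
p | 9 | 3
q | 3 | 6
q | 3 | 6
t | 7 | 5
t | 7 | 5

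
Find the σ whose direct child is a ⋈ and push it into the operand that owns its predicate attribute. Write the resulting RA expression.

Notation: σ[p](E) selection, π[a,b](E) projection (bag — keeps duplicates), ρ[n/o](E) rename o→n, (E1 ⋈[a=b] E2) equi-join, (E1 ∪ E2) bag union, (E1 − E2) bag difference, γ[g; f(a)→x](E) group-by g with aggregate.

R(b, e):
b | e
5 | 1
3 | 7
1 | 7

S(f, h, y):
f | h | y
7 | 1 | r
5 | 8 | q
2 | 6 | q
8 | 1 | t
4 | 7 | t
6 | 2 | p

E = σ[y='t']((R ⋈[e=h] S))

σ filters on y, owned by the right side.
E' = (R ⋈[e=h] σ[y='t'](S))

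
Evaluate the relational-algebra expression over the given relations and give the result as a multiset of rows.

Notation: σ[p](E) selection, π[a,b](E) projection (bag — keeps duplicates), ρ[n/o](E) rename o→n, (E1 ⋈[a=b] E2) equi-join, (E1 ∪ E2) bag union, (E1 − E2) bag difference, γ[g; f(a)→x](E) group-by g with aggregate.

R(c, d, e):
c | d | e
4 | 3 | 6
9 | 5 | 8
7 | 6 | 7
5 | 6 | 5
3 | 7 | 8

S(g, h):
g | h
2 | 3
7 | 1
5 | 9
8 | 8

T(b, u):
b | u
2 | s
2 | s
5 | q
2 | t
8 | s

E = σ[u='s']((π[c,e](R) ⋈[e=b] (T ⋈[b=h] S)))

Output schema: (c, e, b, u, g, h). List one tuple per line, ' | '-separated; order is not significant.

Stepwise |·|:
  R → 5
  π[c,e](R) → 5
  T → 5
  S → 4
  (T ⋈[b=h] S) → 1
  (π[c,e](R) ⋈[e=b] (T ⋈[b=h] S)) → 2
  σ[u='s']((π[c,e](R) ⋈[e=b] (T ⋈[b=h] S))) → 2

== RESULT ==
c | e | b | u | g | h
3 | 8 | 8 | s | 8 | 8
9 | 8 | 8 | s | 8 | 8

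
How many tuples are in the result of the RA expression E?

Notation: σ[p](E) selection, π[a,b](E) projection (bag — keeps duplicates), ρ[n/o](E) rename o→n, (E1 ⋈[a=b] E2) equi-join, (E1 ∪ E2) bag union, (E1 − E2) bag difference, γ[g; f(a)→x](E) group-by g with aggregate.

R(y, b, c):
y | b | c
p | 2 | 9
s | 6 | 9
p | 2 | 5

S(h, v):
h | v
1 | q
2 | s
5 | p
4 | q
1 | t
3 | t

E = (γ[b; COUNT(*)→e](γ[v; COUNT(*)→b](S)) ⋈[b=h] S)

Row counts bottom-up:
  S → 6
  γ[v; COUNT(*)→b](S) → 4
  γ[b; COUNT(*)→e](γ[v; COUNT(*)→b](S)) → 2
  S → 6
  (γ[b; COUNT(*)→e](γ[v; COUNT(*)→b](S)) ⋈[b=h] S) → 3

|E| = 3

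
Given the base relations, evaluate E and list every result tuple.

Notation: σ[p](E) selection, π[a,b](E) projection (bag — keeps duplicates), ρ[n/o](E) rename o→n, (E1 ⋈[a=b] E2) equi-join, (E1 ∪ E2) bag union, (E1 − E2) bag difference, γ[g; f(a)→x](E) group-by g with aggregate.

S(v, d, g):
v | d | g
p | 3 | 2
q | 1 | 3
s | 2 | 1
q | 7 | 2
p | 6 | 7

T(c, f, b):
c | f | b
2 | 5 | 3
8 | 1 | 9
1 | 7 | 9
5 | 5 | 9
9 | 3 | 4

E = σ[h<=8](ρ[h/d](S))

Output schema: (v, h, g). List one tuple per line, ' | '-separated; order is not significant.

Per-node cardinality:
  S → 5
  ρ[h/d](S) → 5
  σ[h<=8](ρ[h/d](S)) → 5

== RESULT ==
v | h | g
p | 3 | 2
p | 6 | 7
q | 1 | 3
q | 7 | 2
s | 2 | 1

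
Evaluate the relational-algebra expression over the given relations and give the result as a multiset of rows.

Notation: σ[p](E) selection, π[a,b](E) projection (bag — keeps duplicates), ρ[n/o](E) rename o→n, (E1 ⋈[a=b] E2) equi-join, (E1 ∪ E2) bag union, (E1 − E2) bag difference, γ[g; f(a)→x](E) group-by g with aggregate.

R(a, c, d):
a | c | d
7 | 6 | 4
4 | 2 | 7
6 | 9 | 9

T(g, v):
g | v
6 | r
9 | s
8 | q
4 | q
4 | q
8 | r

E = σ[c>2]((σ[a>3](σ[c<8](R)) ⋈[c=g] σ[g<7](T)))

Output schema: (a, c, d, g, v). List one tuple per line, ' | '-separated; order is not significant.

Stepwise |·|:
  R → 3
  σ[c<8](R) → 2
  σ[a>3](σ[c<8](R)) → 2
  T → 6
  σ[g<7](T) → 3
  (σ[a>3](σ[c<8](R)) ⋈[c=g] σ[g<7](T)) → 1
  σ[c>2]((σ[a>3](σ[c<8](R)) ⋈[c=g] σ[g<7](T))) → 1

== RESULT ==
a | c | d | g | v
7 | 6 | 4 | 6 | r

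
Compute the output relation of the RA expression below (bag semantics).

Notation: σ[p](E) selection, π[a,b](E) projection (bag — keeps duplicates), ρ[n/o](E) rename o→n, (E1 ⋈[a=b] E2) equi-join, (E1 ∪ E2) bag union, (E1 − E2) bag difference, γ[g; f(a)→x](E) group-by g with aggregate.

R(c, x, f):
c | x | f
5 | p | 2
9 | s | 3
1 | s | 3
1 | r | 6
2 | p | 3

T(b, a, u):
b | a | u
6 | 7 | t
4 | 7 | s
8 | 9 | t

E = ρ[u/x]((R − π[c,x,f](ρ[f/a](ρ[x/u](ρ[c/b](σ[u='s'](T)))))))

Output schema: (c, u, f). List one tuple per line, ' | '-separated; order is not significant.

Per-node cardinality:
  R → 5
  T → 3
  σ[u='s'](T) → 1
  ρ[c/b](σ[u='s'](T)) → 1
  ρ[x/u](ρ[c/b](σ[u='s'](T))) → 1
  ρ[f/a](ρ[x/u](ρ[c/b](σ[u='s'](T)))) → 1
  π[c,x,f](ρ[f/a](ρ[x/u](ρ[c/b](σ[u='s'](T))))) → 1
  (R − π[c,x,f](ρ[f/a](ρ[x/u](ρ[c/b](σ[u='s'](T)))))) → 5
  ρ[u/x]((R − π[c,x,f](ρ[f/a](ρ[x/u](ρ[c/b](σ[u='s'](T))))))) → 5

== RESULT ==
c | u | f
1 | r | 6
1 | s | 3
2 | p | 3
5 | p | 2
9 | s | 3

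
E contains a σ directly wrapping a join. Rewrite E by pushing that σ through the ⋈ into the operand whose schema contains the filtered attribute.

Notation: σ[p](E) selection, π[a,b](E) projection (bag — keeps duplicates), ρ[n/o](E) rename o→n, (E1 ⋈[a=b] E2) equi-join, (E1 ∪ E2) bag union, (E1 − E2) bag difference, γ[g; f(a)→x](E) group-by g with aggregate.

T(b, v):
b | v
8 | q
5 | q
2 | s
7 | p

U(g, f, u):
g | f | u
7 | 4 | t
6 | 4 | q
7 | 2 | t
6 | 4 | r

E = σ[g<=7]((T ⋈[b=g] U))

σ filters on g, owned by the right side.
E' = (T ⋈[b=g] σ[g<=7](U))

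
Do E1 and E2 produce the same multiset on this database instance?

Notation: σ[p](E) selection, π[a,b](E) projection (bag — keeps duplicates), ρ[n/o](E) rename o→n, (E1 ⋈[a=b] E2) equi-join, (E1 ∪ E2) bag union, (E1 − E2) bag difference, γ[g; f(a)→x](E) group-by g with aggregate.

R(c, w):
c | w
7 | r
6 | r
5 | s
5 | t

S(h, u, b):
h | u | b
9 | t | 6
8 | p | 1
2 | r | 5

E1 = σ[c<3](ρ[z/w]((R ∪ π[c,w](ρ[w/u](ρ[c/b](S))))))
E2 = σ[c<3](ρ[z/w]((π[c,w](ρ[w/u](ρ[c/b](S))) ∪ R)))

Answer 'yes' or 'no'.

E1 subexpression sizes:
  R → 4
  S → 3
  ρ[c/b](S) → 3
  ρ[w/u](ρ[c/b](S)) → 3
  π[c,w](ρ[w/u](ρ[c/b](S))) → 3
  (R ∪ π[c,w](ρ[w/u](ρ[c/b](S)))) → 7
  ρ[z/w]((R ∪ π[c,w](ρ[w/u](ρ[c/b](S))))) → 7
  σ[c<3](ρ[z/w]((R ∪ π[c,w](ρ[w/u](ρ[c/b](S)))))) → 1
E2 subexpression sizes:
  S → 3
  ρ[c/b](S) → 3
  ρ[w/u](ρ[c/b](S)) → 3
  π[c,w](ρ[w/u](ρ[c/b](S))) → 3
  R → 4
  (π[c,w](ρ[w/u](ρ[c/b](S))) ∪ R) → 7
  ρ[z/w]((π[c,w](ρ[w/u](ρ[c/b](S))) ∪ R)) → 7
  σ[c<3](ρ[z/w]((π[c,w](ρ[w/u](ρ[c/b](S))) ∪ R))) → 1

E1 and E2 produce the same multiset:
c | z
1 | p

yes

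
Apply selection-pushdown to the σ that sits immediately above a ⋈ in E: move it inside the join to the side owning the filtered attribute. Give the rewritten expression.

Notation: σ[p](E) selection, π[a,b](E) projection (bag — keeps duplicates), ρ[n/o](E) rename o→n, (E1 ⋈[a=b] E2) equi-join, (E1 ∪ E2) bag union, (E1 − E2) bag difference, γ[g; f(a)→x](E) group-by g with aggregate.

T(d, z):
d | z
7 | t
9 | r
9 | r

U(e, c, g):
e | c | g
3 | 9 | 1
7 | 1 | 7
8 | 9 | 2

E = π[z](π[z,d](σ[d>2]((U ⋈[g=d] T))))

σ filters on d, owned by the right side.
E' = π[z](π[z,d]((U ⋈[g=d] σ[d>2](T))))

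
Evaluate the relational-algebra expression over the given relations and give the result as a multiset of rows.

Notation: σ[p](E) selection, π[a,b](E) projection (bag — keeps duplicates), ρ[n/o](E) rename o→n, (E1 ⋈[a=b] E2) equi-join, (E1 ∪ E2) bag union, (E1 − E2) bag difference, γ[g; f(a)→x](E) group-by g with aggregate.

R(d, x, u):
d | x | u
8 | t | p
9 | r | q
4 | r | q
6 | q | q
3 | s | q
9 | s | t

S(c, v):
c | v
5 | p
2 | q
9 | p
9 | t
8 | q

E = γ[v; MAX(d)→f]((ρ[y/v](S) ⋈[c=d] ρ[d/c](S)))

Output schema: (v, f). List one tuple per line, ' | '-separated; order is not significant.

Row counts bottom-up:
  S → 5
  ρ[y/v](S) → 5
  S → 5
  ρ[d/c](S) → 5
  (ρ[y/v](S) ⋈[c=d] ρ[d/c](S)) → 7
  γ[v; MAX(d)→f]((ρ[y/v](S) ⋈[c=d] ρ[d/c](S))) → 3

== RESULT ==
v | f
p | 9
q | 8
t | 9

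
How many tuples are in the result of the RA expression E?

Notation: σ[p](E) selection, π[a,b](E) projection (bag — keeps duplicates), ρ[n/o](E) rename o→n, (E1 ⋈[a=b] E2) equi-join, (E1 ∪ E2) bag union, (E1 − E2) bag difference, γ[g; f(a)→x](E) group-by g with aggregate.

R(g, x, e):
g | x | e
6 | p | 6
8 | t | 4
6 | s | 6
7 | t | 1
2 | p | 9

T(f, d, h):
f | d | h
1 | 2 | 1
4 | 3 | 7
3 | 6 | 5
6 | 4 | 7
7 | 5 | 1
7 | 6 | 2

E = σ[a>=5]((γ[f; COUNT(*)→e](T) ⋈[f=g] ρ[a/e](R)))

Subexpression sizes:
  T → 6
  γ[f; COUNT(*)→e](T) → 5
  R → 5
  ρ[a/e](R) → 5
  (γ[f; COUNT(*)→e](T) ⋈[f=g] ρ[a/e](R)) → 3
  σ[a>=5]((γ[f; COUNT(*)→e](T) ⋈[f=g] ρ[a/e](R))) → 2

|E| = 2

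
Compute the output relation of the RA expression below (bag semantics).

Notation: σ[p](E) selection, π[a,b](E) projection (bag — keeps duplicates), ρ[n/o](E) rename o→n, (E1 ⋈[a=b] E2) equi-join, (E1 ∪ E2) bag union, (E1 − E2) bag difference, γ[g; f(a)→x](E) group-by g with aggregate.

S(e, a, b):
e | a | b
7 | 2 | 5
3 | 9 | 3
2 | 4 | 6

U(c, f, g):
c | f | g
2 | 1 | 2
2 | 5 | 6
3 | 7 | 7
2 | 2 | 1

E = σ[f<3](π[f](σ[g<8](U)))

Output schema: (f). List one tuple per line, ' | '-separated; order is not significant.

Subexpression sizes:
  U → 4
  σ[g<8](U) → 4
  π[f](σ[g<8](U)) → 4
  σ[f<3](π[f](σ[g<8](U))) → 2

== RESULT ==
f
1
2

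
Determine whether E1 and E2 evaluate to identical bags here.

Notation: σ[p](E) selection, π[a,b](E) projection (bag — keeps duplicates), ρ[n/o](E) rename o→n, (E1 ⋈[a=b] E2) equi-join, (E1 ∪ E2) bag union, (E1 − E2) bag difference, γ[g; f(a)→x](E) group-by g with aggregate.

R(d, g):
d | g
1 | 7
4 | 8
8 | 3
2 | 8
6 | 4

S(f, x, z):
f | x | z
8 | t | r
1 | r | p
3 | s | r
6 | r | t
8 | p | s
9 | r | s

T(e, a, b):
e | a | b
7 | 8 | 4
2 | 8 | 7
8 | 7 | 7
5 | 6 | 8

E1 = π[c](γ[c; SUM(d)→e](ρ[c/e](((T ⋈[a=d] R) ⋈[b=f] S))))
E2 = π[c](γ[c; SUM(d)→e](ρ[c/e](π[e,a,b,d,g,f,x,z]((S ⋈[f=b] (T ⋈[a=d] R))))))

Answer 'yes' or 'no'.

E1 per-node cardinality:
  T → 4
  R → 5
  (T ⋈[a=d] R) → 3
  S → 6
  ((T ⋈[a=d] R) ⋈[b=f] S) → 2
  ρ[c/e](((T ⋈[a=d] R) ⋈[b=f] S)) → 2
  γ[c; SUM(d)→e](ρ[c/e](((T ⋈[a=d] R) ⋈[b=f] S))) → 1
  π[c](γ[c; SUM(d)→e](ρ[c/e](((T ⋈[a=d] R) ⋈[b=f] S)))) → 1
E2 per-node cardinality:
  S → 6
  T → 4
  R → 5
  (T ⋈[a=d] R) → 3
  (S ⋈[f=b] (T ⋈[a=d] R)) → 2
  π[e,a,b,d,g,f,x,z]((S ⋈[f=b] (T ⋈[a=d] R))) → 2
  ρ[c/e](π[e,a,b,d,g,f,x,z]((S ⋈[f=b] (T ⋈[a=d] R)))) → 2
  γ[c; SUM(d)→e](ρ[c/e](π[e,a,b,d,g,f,x,z]((S ⋈[f=b] (T ⋈[a=d] R))))) → 1
  π[c](γ[c; SUM(d)→e](ρ[c/e](π[e,a,b,d,g,f,x,z]((S ⋈[f=b] (T ⋈[a=d] R)))))) → 1

E1 and E2 produce the same multiset:
c
5

yes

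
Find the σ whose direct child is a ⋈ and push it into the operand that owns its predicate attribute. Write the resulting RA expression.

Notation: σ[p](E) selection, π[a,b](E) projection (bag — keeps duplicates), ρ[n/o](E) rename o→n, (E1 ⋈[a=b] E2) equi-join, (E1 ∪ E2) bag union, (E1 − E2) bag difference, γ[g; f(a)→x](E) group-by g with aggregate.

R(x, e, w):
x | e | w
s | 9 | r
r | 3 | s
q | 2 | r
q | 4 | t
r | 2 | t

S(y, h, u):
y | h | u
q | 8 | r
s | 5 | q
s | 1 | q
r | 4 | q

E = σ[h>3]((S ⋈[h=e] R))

σ filters on h, owned by the left side.
E' = (σ[h>3](S) ⋈[h=e] R)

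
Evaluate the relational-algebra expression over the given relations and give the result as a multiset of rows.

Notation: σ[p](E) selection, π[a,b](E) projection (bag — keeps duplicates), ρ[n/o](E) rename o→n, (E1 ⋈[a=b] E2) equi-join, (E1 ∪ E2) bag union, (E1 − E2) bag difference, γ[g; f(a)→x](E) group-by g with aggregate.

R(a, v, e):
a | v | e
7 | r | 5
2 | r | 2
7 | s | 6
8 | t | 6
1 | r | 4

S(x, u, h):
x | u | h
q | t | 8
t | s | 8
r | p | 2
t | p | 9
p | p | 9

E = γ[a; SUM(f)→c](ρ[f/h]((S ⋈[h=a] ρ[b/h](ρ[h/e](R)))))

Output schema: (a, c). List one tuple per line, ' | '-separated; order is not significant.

Row counts bottom-up:
  S → 5
  R → 5
  ρ[h/e](R) → 5
  ρ[b/h](ρ[h/e](R)) → 5
  (S ⋈[h=a] ρ[b/h](ρ[h/e](R))) → 3
  ρ[f/h]((S ⋈[h=a] ρ[b/h](ρ[h/e](R)))) → 3
  γ[a; SUM(f)→c](ρ[f/h]((S ⋈[h=a] ρ[b/h](ρ[h/e](R))))) → 2

== RESULT ==
a | c
2 | 2
8 | 16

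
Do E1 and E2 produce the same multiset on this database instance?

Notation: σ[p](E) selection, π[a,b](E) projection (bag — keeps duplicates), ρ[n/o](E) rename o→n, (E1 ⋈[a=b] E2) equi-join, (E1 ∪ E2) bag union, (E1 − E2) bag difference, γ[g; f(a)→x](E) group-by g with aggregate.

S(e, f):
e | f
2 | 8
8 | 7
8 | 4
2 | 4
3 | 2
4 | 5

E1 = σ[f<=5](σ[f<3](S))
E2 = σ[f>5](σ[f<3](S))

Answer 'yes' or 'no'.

E1 row counts bottom-up:
  S → 6
  σ[f<3](S) → 1
  σ[f<=5](σ[f<3](S)) → 1
E2 row counts bottom-up:
  S → 6
  σ[f<3](S) → 1
  σ[f>5](σ[f<3](S)) → 0

E1 result:
e | f
3 | 2
E2 result:
e | f
(0 rows)
Witness: (3, 2) appears 1× in E1 but 0× in E2.

no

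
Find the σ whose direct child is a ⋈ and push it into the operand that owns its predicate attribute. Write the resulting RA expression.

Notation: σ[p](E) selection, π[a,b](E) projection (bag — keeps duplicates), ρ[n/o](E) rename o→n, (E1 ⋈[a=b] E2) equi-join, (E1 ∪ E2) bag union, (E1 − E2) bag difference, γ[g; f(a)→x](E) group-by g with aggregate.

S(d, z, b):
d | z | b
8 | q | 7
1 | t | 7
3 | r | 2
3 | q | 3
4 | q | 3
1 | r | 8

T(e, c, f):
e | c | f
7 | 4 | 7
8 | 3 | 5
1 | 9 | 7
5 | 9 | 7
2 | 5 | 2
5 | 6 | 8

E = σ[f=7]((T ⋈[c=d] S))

σ filters on f, owned by the left side.
E' = (σ[f=7](T) ⋈[c=d] S)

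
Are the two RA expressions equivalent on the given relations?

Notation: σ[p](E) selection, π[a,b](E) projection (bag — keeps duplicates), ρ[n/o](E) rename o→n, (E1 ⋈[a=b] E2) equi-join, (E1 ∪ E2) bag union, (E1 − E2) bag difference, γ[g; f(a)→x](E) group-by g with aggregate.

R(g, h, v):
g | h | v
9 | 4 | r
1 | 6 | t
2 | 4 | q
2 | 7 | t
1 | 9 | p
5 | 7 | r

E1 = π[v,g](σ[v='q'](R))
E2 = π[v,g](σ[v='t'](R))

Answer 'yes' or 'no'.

E1 per-node cardinality:
  R → 6
  σ[v='q'](R) → 1
  π[v,g](σ[v='q'](R)) → 1
E2 per-node cardinality:
  R → 6
  σ[v='t'](R) → 2
  π[v,g](σ[v='t'](R)) → 2

E1 result:
v | g
q | 2
E2 result:
v | g
t | 1
t | 2
Witness: ('t', 2) appears 0× in E1 but 1× in E2.

no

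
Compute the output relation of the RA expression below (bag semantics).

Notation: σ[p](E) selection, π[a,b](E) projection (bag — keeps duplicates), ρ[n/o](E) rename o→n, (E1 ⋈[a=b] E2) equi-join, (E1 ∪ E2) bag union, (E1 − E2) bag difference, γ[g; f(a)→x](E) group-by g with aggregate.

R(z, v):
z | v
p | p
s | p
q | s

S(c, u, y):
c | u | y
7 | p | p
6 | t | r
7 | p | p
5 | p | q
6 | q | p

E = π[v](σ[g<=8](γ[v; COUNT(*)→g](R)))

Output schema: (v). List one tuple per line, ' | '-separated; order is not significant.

Subexpression sizes:
  R → 3
  γ[v; COUNT(*)→g](R) → 2
  σ[g<=8](γ[v; COUNT(*)→g](R)) → 2
  π[v](σ[g<=8](γ[v; COUNT(*)→g](R))) → 2

== RESULT ==
v
p
s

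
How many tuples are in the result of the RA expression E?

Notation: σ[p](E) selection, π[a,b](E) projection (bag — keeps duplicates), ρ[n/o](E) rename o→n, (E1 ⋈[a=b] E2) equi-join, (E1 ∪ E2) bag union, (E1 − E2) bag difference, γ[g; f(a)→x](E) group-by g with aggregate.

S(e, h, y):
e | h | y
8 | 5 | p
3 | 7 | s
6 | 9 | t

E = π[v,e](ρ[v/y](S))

Stepwise |·|:
  S → 3
  ρ[v/y](S) → 3
  π[v,e](ρ[v/y](S)) → 3

|E| = 3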